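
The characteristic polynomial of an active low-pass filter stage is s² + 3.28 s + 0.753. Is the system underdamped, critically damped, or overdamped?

a² − 4b = 7.7 > 0 (two distinct real roots); the system is overdamped.

overdamped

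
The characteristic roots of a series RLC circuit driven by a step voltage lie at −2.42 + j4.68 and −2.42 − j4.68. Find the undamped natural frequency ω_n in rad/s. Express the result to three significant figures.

With σ = 2.42, ω_d = 4.68: ω_n = √(σ²+ω_d²) = 5.27 rad/s, ζ = σ/ω_n = 0.459.

ω_n ≈ 5.27 rad/s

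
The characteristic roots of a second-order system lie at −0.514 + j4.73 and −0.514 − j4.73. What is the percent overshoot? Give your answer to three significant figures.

%OS ≈ 71.1%

With σ = 0.514, ω_d = 4.73: ω_n = √(σ²+ω_d²) = 4.76 rad/s, ζ = σ/ω_n = 0.108.
Overshoot: exp(−π·0.108/√(1−0.108²)) = 0.711, i.e. 71.1%.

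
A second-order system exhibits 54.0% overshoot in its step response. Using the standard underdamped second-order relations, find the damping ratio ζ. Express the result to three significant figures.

From %OS = 100·exp(−πζ/√(1−ζ²)), invert to get ζ = −ln(OS)/√(π² + ln²(OS)) with OS = 0.540.
−ln 0.540 = 0.6162, so ζ = 0.6162/√(π² + 0.3797) = 0.192.

ζ ≈ 0.192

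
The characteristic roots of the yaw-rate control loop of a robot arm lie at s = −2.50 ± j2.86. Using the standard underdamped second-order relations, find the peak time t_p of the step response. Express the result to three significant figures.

t_p ≈ 1.10 s

t_p = π/ω_d with ω_d = 2.86 (the imaginary part), so t_p = 1.10 s.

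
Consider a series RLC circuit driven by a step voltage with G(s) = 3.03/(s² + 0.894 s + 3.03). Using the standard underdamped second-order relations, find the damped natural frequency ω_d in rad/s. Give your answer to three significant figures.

ω_d ≈ 1.68 rad/s

Comparing the denominator to s² + 2ζω_n s + ω_n²: ω_n = √3.03 = 1.74 rad/s, and 2ζω_n = 0.894 so ζ = 0.894/(2·1.74) = 0.257.
ω_d = ω_n√(1−ζ²) = 1.68 rad/s.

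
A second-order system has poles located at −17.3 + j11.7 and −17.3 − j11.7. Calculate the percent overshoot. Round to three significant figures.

%OS ≈ 0.961%

With σ = 17.3, ω_d = 11.7: ω_n = √(σ²+ω_d²) = 20.9 rad/s, ζ = σ/ω_n = 0.828.
Overshoot: exp(−π·0.828/√(1−0.828²)) = 0.00961, i.e. 0.961%.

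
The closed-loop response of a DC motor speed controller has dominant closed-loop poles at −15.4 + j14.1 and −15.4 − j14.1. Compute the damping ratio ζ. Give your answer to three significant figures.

ζ ≈ 0.738

|pole| = ω_n = √(15.4² + 14.1²) = 20.9 rad/s; ζ = cos θ = σ/ω_n = 0.738.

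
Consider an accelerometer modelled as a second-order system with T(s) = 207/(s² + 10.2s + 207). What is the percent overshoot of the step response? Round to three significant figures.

%OS ≈ 30.4%

ω_n = √207 = 14.4 rad/s; ζ = 10.2/(2·14.4) = 0.354.
%OS = 100·exp(−πζ/√(1−ζ²)) = 30.4%.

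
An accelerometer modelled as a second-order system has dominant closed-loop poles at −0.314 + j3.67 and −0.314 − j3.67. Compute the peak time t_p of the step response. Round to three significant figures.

t_p = π/ω_d with ω_d = 3.67 (the imaginary part), so t_p = 0.856 s.

t_p ≈ 0.856 s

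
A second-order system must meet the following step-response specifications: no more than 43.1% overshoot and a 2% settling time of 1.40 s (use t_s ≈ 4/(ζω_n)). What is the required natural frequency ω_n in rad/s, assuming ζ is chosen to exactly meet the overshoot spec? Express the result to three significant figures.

ζ = −ln(OS)/√(π² + (ln OS)²). With OS = 0.431, ln OS = −0.8416 and ζ = 0.8416/3.252 = 0.259.
From t_s ≈ 4/(ζω_n): ω_n = 4/(ζ·t_s) = 4/(0.259·1.40) = 11.0 rad/s.

ω_n ≈ 11.0 rad/s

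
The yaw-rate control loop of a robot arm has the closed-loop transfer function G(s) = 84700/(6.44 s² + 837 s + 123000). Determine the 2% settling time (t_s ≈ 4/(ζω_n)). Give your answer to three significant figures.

Dividing through by 6.44: denominator becomes s² + 130.0 s + 19100.
So ω_n = √19100 = 138 rad/s and ζ = 130.0/(2·138) = 0.470.
t_s ≈ 4/(ζω_n) = 0.0616 s.

t_s ≈ 0.0616 s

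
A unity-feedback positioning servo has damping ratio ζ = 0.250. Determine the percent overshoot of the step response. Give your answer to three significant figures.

%OS ≈ 44.4%

For an underdamped second-order system, %OS = 100·exp(−πζ/√(1−ζ²)).
πζ/√(1−ζ²) = π·0.250/√(1−0.0625) = 0.8112, so %OS = 100·e^(−0.8112) = 44.4%.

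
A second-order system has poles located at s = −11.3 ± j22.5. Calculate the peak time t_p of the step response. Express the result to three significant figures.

t_p = π/ω_d with ω_d = 22.5 (the imaginary part), so t_p = 0.140 s.

t_p ≈ 0.140 s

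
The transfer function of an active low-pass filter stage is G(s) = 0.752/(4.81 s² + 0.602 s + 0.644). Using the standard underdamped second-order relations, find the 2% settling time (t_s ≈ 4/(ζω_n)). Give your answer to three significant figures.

Dividing through by 4.81: denominator becomes s² + 0.1252 s + 0.1339.
So ω_n = √0.1339 = 0.366 rad/s and ζ = 0.1252/(2·0.366) = 0.171.
t_s ≈ 4/(ζω_n) = 63.9 s.

t_s ≈ 63.9 s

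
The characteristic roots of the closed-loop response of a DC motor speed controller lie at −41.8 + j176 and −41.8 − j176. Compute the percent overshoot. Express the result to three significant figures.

%OS ≈ 47.4%

|pole| = ω_n = √(41.8² + 176²) = 181 rad/s; ζ = cos θ = σ/ω_n = 0.231.
Overshoot: exp(−π·0.231/√(1−0.231²)) = 0.474, i.e. 47.4%.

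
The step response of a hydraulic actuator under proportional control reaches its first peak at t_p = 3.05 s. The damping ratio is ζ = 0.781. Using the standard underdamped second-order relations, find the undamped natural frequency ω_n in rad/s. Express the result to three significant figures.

ω_n ≈ 1.65 rad/s

Peak time t_p = π/ω_d, so ω_d = π/t_p = π/3.05 = 1.03 rad/s.
ω_n = ω_d/√(1−ζ²) = 1.03/√0.390 = 1.65 rad/s.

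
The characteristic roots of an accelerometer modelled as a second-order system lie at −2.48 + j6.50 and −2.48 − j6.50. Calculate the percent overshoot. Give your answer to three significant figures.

With σ = 2.48, ω_d = 6.50: ω_n = √(σ²+ω_d²) = 6.96 rad/s, ζ = σ/ω_n = 0.356.
%OS = 100·exp(−πζ/√(1−ζ²)) = 30.2%.

%OS ≈ 30.2%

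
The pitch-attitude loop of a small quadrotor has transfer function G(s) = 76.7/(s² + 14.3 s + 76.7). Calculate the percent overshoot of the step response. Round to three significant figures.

%OS ≈ 1.18%

Comparing the denominator to s² + 2ζω_n s + ω_n²: ω_n = √76.7 = 8.76 rad/s, and 2ζω_n = 14.3 so ζ = 14.3/(2·8.76) = 0.816.
%OS = 100 e^{−πζ/√(1−ζ²)} with ζ = 0.816 gives 1.18%.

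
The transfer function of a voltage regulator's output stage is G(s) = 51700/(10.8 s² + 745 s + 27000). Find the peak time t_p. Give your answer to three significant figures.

Dividing through by 10.8: denominator becomes s² + 68.98 s + 2500.
So ω_n = √2500 = 50.0 rad/s and ζ = 68.98/(2·50.0) = 0.690.
The damped frequency ω_d = ω_n√(1−ζ²) = 36.2 rad/s. t_p = π/ω_d = 0.0868 s.

t_p ≈ 0.0868 s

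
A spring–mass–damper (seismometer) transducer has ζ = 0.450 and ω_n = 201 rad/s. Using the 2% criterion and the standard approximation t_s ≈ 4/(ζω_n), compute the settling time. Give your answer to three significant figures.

t_s ≈ 0.0442 s

t_s ≈ 4/(ζω_n) = 4/(0.450 × 201) = 0.0442 s.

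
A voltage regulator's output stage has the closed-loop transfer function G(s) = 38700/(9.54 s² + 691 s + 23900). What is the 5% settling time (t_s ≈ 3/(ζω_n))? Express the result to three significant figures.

Dividing through by 9.54: denominator becomes s² + 72.43 s + 2505.
So ω_n = √2505 = 50.1 rad/s and ζ = 72.43/(2·50.1) = 0.724.
t_s ≈ 3/(ζω_n) = 0.0828 s.

t_s ≈ 0.0828 s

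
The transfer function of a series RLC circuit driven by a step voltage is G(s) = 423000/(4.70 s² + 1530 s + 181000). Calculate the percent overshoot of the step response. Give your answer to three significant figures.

Dividing through by 4.70: denominator becomes s² + 325.5 s + 38510.
So ω_n = √38510 = 196 rad/s and ζ = 325.5/(2·196) = 0.829.
%OS = 100·exp(−πζ/√(1−ζ²)) = 0.942%.

%OS ≈ 0.942%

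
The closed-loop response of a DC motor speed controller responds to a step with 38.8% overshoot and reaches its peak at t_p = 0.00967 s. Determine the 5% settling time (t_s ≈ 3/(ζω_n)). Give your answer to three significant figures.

ζ from %OS: ζ = |ln 0.388|/√(π²+ln²0.388) = 0.289.
t_p = π/ω_d ⇒ ω_d = 325 rad/s; then ω_n = ω_d/√(1−ζ²) = 339 rad/s.
t_s ≈ 3/(ζω_n) = 3/(0.289·339) = 0.0306 s.

t_s ≈ 0.0306 s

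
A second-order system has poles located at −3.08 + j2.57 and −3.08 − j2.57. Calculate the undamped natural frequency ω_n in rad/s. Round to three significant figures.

The poles are at −σ ± jω_d with σ = 3.08 and ω_d = 2.57, so ω_n = √(σ²+ω_d²) = 4.01 rad/s and ζ = σ/ω_n = 0.768.

ω_n ≈ 4.01 rad/s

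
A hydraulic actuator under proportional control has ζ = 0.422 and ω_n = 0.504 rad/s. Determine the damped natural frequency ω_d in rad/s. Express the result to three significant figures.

ω_d = ω_n√(1−ζ²) = 0.504·√0.822 = 0.457 rad/s.

ω_d ≈ 0.457 rad/s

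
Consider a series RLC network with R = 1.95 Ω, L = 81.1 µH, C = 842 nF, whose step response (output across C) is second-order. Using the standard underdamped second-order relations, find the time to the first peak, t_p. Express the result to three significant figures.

For a series RLC circuit (capacitor voltage as output), ω_n = 1/√(LC) = 1/√(81.1 µH · 842 nF) = 121000 rad/s.
ζ = (R/2)·√(C/L) = (1.95/2)·√(842 nF/81.1 µH) = 0.0993.
ω_d = ω_n√(1−ζ²) = 120000 rad/s. t_p = π/ω_d = 0.0000261 s.

t_p ≈ 0.0000261 s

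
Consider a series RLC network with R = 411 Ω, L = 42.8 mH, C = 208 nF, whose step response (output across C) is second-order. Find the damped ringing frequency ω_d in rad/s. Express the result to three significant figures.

For a series RLC circuit (capacitor voltage as output), ω_n = 1/√(LC) = 1/√(42.8 mH · 208 nF) = 10600 rad/s.
ζ = (R/2)·√(C/L) = (411/2)·√(208 nF/42.8 mH) = 0.453.
ω_d = ω_n√(1−ζ²) = 9450 rad/s.

ω_d ≈ 9450 rad/s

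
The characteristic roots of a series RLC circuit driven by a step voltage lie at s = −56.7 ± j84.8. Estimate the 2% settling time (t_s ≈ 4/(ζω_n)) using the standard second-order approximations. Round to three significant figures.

For poles at −σ ± jω_d, ζω_n = σ = 56.7, so t_s ≈ 4/σ = 0.0705 s.

t_s ≈ 0.0705 s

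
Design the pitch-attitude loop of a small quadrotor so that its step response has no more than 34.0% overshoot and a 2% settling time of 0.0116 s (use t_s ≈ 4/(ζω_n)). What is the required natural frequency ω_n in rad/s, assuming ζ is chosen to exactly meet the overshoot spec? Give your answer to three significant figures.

From %OS = 100·exp(−πζ/√(1−ζ²)), invert to get ζ = −ln(OS)/√(π² + ln²(OS)) with OS = 0.340.
−ln 0.340 = 1.079, so ζ = 1.079/√(π² + 1.164) = 0.325.
From t_s ≈ 4/(ζω_n): ω_n = 4/(ζ·t_s) = 4/(0.325·0.0116) = 1060 rad/s.

ω_n ≈ 1060 rad/s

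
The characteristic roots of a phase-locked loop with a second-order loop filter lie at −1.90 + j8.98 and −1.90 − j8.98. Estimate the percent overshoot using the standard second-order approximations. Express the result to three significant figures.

%OS ≈ 51.4%

|pole| = ω_n = √(1.90² + 8.98²) = 9.18 rad/s; ζ = cos θ = σ/ω_n = 0.207.
%OS = 100 e^{−πζ/√(1−ζ²)} with ζ = 0.207 gives 51.4%.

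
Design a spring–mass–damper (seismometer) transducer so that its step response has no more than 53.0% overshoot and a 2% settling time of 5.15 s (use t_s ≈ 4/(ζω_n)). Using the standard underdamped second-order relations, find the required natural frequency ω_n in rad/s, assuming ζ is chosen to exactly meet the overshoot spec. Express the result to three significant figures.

ω_n ≈ 3.92 rad/s

From %OS = 100·exp(−πζ/√(1−ζ²)), invert to get ζ = −ln(OS)/√(π² + ln²(OS)) with OS = 0.530.
−ln 0.530 = 0.6349, so ζ = 0.6349/√(π² + 0.4031) = 0.198.
Then ω_n = 4/(ζ t_s) = 4/(0.198 × 5.15) = 3.92 rad/s.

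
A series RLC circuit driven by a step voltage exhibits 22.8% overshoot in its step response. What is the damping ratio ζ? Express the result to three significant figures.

From %OS = 100·exp(−πζ/√(1−ζ²)), invert to get ζ = −ln(OS)/√(π² + ln²(OS)) with OS = 0.228.
−ln 0.228 = 1.478, so ζ = 1.478/√(π² + 2.186) = 0.426.

ζ ≈ 0.426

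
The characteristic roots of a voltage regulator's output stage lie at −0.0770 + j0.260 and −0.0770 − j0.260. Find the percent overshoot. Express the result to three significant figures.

%OS ≈ 39.4%

With σ = 0.0770, ω_d = 0.260: ω_n = √(σ²+ω_d²) = 0.271 rad/s, ζ = σ/ω_n = 0.284.
%OS = 100·exp(−πζ/√(1−ζ²)) = 39.4%.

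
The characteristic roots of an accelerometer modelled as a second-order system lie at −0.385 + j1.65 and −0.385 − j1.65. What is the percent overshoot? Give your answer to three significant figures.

With σ = 0.385, ω_d = 1.65: ω_n = √(σ²+ω_d²) = 1.69 rad/s, ζ = σ/ω_n = 0.227.
%OS = 100 e^{−πζ/√(1−ζ²)} with ζ = 0.227 gives 48.0%.

%OS ≈ 48.0%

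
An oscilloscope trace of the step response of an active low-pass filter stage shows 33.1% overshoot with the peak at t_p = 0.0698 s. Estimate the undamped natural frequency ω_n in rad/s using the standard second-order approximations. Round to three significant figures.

ω_n ≈ 47.7 rad/s

From the overshoot, ζ = −ln(OS)/√(π²+ln²(OS)) = 0.332.
t_p = π/ω_d ⇒ ω_d = 45.0 rad/s; then ω_n = ω_d/√(1−ζ²) = 47.7 rad/s.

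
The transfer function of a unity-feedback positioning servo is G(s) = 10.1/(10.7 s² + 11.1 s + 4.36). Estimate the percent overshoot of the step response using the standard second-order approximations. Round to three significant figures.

Dividing through by 10.7: denominator becomes s² + 1.037 s + 0.4075.
So ω_n = √0.4075 = 0.638 rad/s and ζ = 1.037/(2·0.638) = 0.813.
%OS = 100·exp(−πζ/√(1−ζ²)) = 1.25%.

%OS ≈ 1.25%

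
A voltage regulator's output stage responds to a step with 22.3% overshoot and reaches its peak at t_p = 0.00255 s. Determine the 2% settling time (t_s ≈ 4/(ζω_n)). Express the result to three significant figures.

t_s ≈ 0.00680 s

ζ from %OS: ζ = |ln 0.223|/√(π²+ln²0.223) = 0.431.
From t_p = π/ω_d, ω_d = π/0.00255 = 1230 rad/s, so ω_n = ω_d/√(1−ζ²) = 1370 rad/s.
t_s ≈ 4/(ζω_n) = 4/(0.431·1370) = 0.00680 s.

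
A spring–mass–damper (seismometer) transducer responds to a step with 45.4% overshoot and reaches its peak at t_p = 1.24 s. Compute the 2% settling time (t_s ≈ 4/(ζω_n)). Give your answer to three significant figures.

t_s ≈ 6.28 s

The overshoot fixes ζ = −ln(OS)/√(π²+ln²(OS)) = 0.244.
t_p = π/ω_d ⇒ ω_d = 2.53 rad/s; then ω_n = ω_d/√(1−ζ²) = 2.61 rad/s.
t_s ≈ 4/(ζω_n) = 4/(0.244·2.61) = 6.28 s.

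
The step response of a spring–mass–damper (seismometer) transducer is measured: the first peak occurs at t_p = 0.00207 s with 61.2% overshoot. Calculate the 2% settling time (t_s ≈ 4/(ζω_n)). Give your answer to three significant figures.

t_s ≈ 0.0169 s

The overshoot fixes ζ = −ln(OS)/√(π²+ln²(OS)) = 0.154.
From t_p = π/ω_d, ω_d = π/0.00207 = 1520 rad/s, so ω_n = ω_d/√(1−ζ²) = 1540 rad/s.
t_s ≈ 4/(ζω_n) = 4/(0.154·1540) = 0.0169 s.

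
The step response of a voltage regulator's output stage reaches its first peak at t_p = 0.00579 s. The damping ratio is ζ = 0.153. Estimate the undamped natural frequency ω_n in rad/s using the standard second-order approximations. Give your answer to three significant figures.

Peak time t_p = π/ω_d, so ω_d = π/t_p = π/0.00579 = 543 rad/s.
ω_n = ω_d/√(1−ζ²) = 543/√0.977 = 549 rad/s.

ω_n ≈ 549 rad/s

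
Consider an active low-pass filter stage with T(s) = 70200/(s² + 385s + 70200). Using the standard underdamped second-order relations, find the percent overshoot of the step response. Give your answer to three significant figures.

Matching coefficients with s² + 2ζω_n s + ω_n² gives ω_n² = 70200 ⇒ ω_n = 265 rad/s, and ζ = 385/(2ω_n) = 0.727.
%OS = 100 e^{−πζ/√(1−ζ²)} with ζ = 0.727 gives 3.61%.

%OS ≈ 3.61%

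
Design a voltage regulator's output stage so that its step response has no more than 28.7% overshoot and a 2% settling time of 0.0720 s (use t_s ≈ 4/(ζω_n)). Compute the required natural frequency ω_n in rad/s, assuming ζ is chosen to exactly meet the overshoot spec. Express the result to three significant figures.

ζ = −ln(OS)/√(π² + (ln OS)²). With OS = 0.287, ln OS = −1.248 and ζ = 1.248/3.381 = 0.369.
Then ω_n = 4/(ζ t_s) = 4/(0.369 × 0.0720) = 150 rad/s.

ω_n ≈ 150 rad/s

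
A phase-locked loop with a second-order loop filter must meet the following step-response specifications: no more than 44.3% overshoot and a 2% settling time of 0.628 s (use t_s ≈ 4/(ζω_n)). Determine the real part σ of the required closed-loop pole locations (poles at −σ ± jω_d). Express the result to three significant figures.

σ ≈ 6.37

The settling-time spec alone fixes σ = ζω_n = 4/t_s = 4/0.628 = 6.37.
(Overshoot then fixes ζ = 0.251 and hence ω_d = σ·√(1−ζ²)/ζ = 24.6 rad/s.)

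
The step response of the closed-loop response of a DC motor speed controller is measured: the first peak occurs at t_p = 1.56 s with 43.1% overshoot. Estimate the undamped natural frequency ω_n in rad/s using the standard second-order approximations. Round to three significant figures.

From the overshoot, ζ = −ln(OS)/√(π²+ln²(OS)) = 0.259.
From t_p = π/ω_d, ω_d = π/1.56 = 2.01 rad/s, so ω_n = ω_d/√(1−ζ²) = 2.08 rad/s.

ω_n ≈ 2.08 rad/s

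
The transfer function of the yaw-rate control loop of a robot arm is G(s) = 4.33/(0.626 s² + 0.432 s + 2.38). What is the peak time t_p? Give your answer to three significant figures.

Dividing through by 0.626: denominator becomes s² + 0.6901 s + 3.802.
So ω_n = √3.802 = 1.95 rad/s and ζ = 0.6901/(2·1.95) = 0.177.
ω_d = 1.95·√(1 − 0.177²) = 1.92 rad/s. t_p = π/ω_d = 1.64 s.

t_p ≈ 1.64 s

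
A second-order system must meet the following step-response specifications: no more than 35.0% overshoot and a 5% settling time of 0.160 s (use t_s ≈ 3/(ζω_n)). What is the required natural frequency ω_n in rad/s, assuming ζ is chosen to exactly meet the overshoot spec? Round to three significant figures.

Inverting the overshoot relation: ζ = |ln 0.350|/√(π² + ln²0.350) = 0.317.
Then ω_n = 3/(ζ t_s) = 3/(0.317 × 0.160) = 59.2 rad/s.

ω_n ≈ 59.2 rad/s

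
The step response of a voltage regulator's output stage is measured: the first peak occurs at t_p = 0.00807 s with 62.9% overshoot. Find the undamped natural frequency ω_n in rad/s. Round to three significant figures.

ω_n ≈ 394 rad/s

The overshoot fixes ζ = −ln(OS)/√(π²+ln²(OS)) = 0.146.
From t_p = π/ω_d, ω_d = π/0.00807 = 389 rad/s, so ω_n = ω_d/√(1−ζ²) = 394 rad/s.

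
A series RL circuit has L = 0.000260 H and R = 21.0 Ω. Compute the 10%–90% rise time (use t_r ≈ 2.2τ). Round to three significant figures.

t_r ≈ 0.0000272 s

τ = L/R = 0.000260/21.0 = 0.0000124 s.
t_r ≈ 2.2τ = 0.0000272 s.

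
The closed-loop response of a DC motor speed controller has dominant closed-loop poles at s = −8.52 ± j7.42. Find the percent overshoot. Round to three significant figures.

|pole| = ω_n = √(8.52² + 7.42²) = 11.3 rad/s; ζ = cos θ = σ/ω_n = 0.754.
Overshoot: exp(−π·0.754/√(1−0.754²)) = 0.0271, i.e. 2.71%.

%OS ≈ 2.71%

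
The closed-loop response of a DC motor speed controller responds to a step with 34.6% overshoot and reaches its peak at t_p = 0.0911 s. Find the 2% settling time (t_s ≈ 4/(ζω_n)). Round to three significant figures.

t_s ≈ 0.343 s

ζ from %OS: ζ = |ln 0.346|/√(π²+ln²0.346) = 0.320.
t_p = π/ω_d ⇒ ω_d = 34.5 rad/s; then ω_n = ω_d/√(1−ζ²) = 36.4 rad/s.
t_s ≈ 4/(ζω_n) = 4/(0.320·36.4) = 0.343 s.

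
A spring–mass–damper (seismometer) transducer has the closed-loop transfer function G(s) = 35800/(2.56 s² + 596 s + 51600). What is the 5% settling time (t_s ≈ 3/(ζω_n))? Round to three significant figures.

Dividing through by 2.56: denominator becomes s² + 232.8 s + 20160.
So ω_n = √20160 = 142 rad/s and ζ = 232.8/(2·142) = 0.820.
t_s ≈ 3/(ζω_n) = 0.0258 s.

t_s ≈ 0.0258 s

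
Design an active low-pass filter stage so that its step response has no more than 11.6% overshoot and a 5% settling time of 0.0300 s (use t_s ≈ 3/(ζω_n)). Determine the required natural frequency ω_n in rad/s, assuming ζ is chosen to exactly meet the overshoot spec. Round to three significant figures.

From %OS = 100·exp(−πζ/√(1−ζ²)), invert to get ζ = −ln(OS)/√(π² + ln²(OS)) with OS = 0.116.
−ln 0.116 = 2.154, so ζ = 2.154/√(π² + 4.640) = 0.566.
From t_s ≈ 3/(ζω_n): ω_n = 3/(ζ·t_s) = 3/(0.566·0.0300) = 177 rad/s.

ω_n ≈ 177 rad/s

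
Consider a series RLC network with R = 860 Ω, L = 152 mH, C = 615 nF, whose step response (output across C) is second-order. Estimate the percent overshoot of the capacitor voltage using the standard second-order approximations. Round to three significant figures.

For a series RLC circuit (capacitor voltage as output), ω_n = 1/√(LC) = 1/√(152 mH · 615 nF) = 3270 rad/s.
ζ = (R/2)·√(C/L) = (860/2)·√(615 nF/152 mH) = 0.865.
%OS = 100 e^{−πζ/√(1−ζ²)} with ζ = 0.865 gives 0.445%.

%OS ≈ 0.445%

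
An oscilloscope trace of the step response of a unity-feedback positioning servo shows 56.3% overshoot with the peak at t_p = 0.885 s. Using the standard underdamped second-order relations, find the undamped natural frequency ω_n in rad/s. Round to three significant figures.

From the overshoot, ζ = −ln(OS)/√(π²+ln²(OS)) = 0.180.
From t_p = π/ω_d, ω_d = π/0.885 = 3.55 rad/s, so ω_n = ω_d/√(1−ζ²) = 3.61 rad/s.

ω_n ≈ 3.61 rad/s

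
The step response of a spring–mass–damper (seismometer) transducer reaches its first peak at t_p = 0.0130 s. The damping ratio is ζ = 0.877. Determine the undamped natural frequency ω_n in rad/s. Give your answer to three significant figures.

ω_n ≈ 503 rad/s

Peak time t_p = π/ω_d, so ω_d = π/t_p = π/0.0130 = 242 rad/s.
ω_n = ω_d/√(1−ζ²) = 242/√0.231 = 503 rad/s.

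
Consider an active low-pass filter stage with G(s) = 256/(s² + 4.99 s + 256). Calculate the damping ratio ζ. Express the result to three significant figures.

ζ ≈ 0.156

ω_n = √256 = 16.0 rad/s; ζ = 4.99/(2·16.0) = 0.156.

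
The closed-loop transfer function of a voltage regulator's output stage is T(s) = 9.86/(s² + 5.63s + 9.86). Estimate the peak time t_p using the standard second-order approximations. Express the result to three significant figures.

t_p ≈ 2.26 s

Comparing the denominator to s² + 2ζω_n s + ω_n²: ω_n = √9.86 = 3.14 rad/s, and 2ζω_n = 5.63 so ζ = 5.63/(2·3.14) = 0.896.
ω_d = ω_n√(1−ζ²) = 1.39 rad/s. Then t_p = π/ω_d = 2.26 s.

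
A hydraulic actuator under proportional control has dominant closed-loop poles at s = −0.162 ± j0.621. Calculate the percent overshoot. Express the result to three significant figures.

%OS ≈ 44.1%

With σ = 0.162, ω_d = 0.621: ω_n = √(σ²+ω_d²) = 0.642 rad/s, ζ = σ/ω_n = 0.252.
Overshoot: exp(−π·0.252/√(1−0.252²)) = 0.441, i.e. 44.1%.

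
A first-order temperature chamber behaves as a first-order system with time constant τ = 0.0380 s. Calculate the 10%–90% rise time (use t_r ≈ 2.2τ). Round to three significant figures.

t_r ≈ 2.2τ = 0.0836 s.

t_r ≈ 0.0836 s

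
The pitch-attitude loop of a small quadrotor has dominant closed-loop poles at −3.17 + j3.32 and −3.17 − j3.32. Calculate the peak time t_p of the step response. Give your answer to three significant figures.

t_p ≈ 0.946 s

t_p = π/ω_d with ω_d = 3.32 (the imaginary part), so t_p = 0.946 s.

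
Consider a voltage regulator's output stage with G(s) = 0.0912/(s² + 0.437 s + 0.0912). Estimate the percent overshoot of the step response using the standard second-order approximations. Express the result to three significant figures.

Comparing the denominator to s² + 2ζω_n s + ω_n²: ω_n = √0.0912 = 0.302 rad/s, and 2ζω_n = 0.437 so ζ = 0.437/(2·0.302) = 0.724.
%OS = 100 e^{−πζ/√(1−ζ²)} with ζ = 0.724 gives 3.71%.

%OS ≈ 3.71%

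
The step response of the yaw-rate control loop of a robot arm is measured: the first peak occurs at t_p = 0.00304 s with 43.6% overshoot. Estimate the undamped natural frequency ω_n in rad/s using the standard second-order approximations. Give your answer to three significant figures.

ω_n ≈ 1070 rad/s

The overshoot fixes ζ = −ln(OS)/√(π²+ln²(OS)) = 0.255.
From t_p = π/ω_d, ω_d = π/0.00304 = 1030 rad/s, so ω_n = ω_d/√(1−ζ²) = 1070 rad/s.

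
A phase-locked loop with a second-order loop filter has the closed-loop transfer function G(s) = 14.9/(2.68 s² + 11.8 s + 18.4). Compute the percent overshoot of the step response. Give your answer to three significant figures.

Dividing through by 2.68: denominator becomes s² + 4.403 s + 6.866.
So ω_n = √6.866 = 2.62 rad/s and ζ = 4.403/(2·2.62) = 0.840.
%OS = 100·exp(−πζ/√(1−ζ²)) = 0.769%.

%OS ≈ 0.769%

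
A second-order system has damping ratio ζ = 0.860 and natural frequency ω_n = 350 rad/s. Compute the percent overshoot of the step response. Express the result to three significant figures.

%OS ≈ 0.502%

For an underdamped second-order system, %OS = 100·exp(−πζ/√(1−ζ²)).
πζ/√(1−ζ²) = π·0.860/√(1−0.740) = 5.295, so %OS = 100·e^(−5.295) = 0.502%.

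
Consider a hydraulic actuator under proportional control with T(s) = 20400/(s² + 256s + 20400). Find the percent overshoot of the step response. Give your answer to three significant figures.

Comparing the denominator to s² + 2ζω_n s + ω_n²: ω_n = √20400 = 143 rad/s, and 2ζω_n = 256 so ζ = 256/(2·143) = 0.896.
%OS = 100·exp(−πζ/√(1−ζ²)) = 0.175%.

%OS ≈ 0.175%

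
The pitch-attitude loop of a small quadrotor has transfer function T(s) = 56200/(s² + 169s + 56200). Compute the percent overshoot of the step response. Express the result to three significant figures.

Comparing the denominator to s² + 2ζω_n s + ω_n²: ω_n = √56200 = 237 rad/s, and 2ζω_n = 169 so ζ = 169/(2·237) = 0.356.
Overshoot: exp(−π·0.356/√(1−0.356²)) = 0.302, i.e. 30.2%.

%OS ≈ 30.2%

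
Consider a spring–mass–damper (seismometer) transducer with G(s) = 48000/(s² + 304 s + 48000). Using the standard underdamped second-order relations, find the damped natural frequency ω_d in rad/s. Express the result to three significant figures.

ω_n = √48000 = 219 rad/s; ζ = 304/(2·219) = 0.694.
ω_d = 219·√(1 − 0.694²) = 158 rad/s.

ω_d ≈ 158 rad/s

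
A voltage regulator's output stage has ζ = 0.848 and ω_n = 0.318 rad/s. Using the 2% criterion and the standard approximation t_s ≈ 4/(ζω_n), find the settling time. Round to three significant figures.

t_s ≈ 4/(ζω_n) = 4/(0.848 × 0.318) = 14.8 s.

t_s ≈ 14.8 s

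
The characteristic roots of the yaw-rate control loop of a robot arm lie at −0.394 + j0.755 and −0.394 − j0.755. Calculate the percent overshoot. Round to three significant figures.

%OS ≈ 19.4%

With σ = 0.394, ω_d = 0.755: ω_n = √(σ²+ω_d²) = 0.852 rad/s, ζ = σ/ω_n = 0.463.
%OS = 100 e^{−πζ/√(1−ζ²)} with ζ = 0.463 gives 19.4%.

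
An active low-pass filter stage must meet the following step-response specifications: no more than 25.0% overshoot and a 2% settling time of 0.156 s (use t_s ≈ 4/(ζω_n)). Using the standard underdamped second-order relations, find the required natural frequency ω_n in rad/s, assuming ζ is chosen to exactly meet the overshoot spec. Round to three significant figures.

ζ = −ln(OS)/√(π² + (ln OS)²). With OS = 0.250, ln OS = −1.386 and ζ = 1.386/3.434 = 0.404.
Then ω_n = 4/(ζ t_s) = 4/(0.404 × 0.156) = 63.5 rad/s.

ω_n ≈ 63.5 rad/s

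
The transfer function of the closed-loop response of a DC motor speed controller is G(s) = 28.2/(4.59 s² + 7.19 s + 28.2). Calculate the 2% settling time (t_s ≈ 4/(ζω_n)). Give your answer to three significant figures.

t_s ≈ 5.11 s

Dividing through by 4.59: denominator becomes s² + 1.566 s + 6.144.
So ω_n = √6.144 = 2.48 rad/s and ζ = 1.566/(2·2.48) = 0.316.
t_s ≈ 4/(ζω_n) = 5.11 s.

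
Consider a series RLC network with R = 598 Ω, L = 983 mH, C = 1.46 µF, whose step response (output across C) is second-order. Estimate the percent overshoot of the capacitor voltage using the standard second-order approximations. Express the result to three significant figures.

For a series RLC circuit (capacitor voltage as output), ω_n = 1/√(LC) = 1/√(983 mH · 1.46 µF) = 835 rad/s.
ζ = (R/2)·√(C/L) = (598/2)·√(1.46 µF/983 mH) = 0.364.
%OS = 100 e^{−πζ/√(1−ζ²)} with ζ = 0.364 gives 29.2%.

%OS ≈ 29.2%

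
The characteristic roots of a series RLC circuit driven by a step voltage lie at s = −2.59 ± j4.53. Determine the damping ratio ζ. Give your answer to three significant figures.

ζ ≈ 0.496

The poles are at −σ ± jω_d with σ = 2.59 and ω_d = 4.53, so ω_n = √(σ²+ω_d²) = 5.22 rad/s and ζ = σ/ω_n = 0.496.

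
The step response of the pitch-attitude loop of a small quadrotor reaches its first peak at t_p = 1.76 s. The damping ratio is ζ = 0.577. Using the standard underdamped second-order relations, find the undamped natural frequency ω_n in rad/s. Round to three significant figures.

Peak time t_p = π/ω_d, so ω_d = π/t_p = π/1.76 = 1.78 rad/s.
ω_n = ω_d/√(1−ζ²) = 1.78/√0.667 = 2.19 rad/s.

ω_n ≈ 2.19 rad/s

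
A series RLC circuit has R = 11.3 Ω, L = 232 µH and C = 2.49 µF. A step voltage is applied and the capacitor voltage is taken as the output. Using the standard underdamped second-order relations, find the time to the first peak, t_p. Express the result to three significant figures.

For a series RLC circuit (capacitor voltage as output), ω_n = 1/√(LC) = 1/√(232 µH · 2.49 µF) = 41600 rad/s.
ζ = (R/2)·√(C/L) = (11.3/2)·√(2.49 µF/232 µH) = 0.585.
ω_d = 41600·√(1 − 0.585²) = 33700 rad/s. t_p = π/ω_d = 0.0000931 s.

t_p ≈ 0.0000931 s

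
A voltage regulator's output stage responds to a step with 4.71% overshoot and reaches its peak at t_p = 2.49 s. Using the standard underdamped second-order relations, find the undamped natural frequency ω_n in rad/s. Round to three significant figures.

ω_n ≈ 1.76 rad/s

The overshoot fixes ζ = −ln(OS)/√(π²+ln²(OS)) = 0.697.
t_p = π/ω_d ⇒ ω_d = 1.26 rad/s; then ω_n = ω_d/√(1−ζ²) = 1.76 rad/s.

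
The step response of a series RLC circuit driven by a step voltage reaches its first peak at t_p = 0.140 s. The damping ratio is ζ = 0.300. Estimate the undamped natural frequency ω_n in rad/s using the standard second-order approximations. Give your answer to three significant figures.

ω_n ≈ 23.5 rad/s

Peak time t_p = π/ω_d, so ω_d = π/t_p = π/0.140 = 22.4 rad/s.
ω_n = ω_d/√(1−ζ²) = 22.4/√0.910 = 23.5 rad/s.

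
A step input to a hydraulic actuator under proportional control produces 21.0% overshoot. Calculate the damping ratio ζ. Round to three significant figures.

Inverting the overshoot relation: ζ = |ln 0.210|/√(π² + ln²0.210) = 0.445.

ζ ≈ 0.445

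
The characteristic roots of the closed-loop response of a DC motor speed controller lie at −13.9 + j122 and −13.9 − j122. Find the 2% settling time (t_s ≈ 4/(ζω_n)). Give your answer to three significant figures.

For poles at −σ ± jω_d, ζω_n = σ = 13.9, so t_s ≈ 4/σ = 0.288 s.

t_s ≈ 0.288 s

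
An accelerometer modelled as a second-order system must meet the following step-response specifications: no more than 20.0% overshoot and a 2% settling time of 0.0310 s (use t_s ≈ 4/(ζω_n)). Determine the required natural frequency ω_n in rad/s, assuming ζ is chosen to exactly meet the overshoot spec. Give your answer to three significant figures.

ζ = −ln(OS)/√(π² + (ln OS)²). With OS = 0.200, ln OS = −1.609 and ζ = 1.609/3.530 = 0.456.
Then ω_n = 4/(ζ t_s) = 4/(0.456 × 0.0310) = 283 rad/s.

ω_n ≈ 283 rad/s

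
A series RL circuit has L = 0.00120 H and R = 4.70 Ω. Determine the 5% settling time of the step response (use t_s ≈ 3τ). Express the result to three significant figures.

t_s ≈ 0.000766 s

τ = L/R = 0.00120/4.70 = 0.000255 s.
t_s ≈ 3τ = 0.000766 s.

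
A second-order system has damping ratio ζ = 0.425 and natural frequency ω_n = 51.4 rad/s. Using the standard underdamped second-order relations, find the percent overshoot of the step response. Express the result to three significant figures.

%OS ≈ 22.9%

For an underdamped second-order system, %OS = 100·exp(−πζ/√(1−ζ²)).
πζ/√(1−ζ²) = π·0.425/√(1−0.181) = 1.475, so %OS = 100·e^(−1.475) = 22.9%.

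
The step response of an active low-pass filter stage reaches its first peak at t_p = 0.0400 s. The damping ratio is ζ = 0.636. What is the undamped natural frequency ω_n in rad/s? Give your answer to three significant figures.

ω_n ≈ 102 rad/s

Peak time t_p = π/ω_d, so ω_d = π/t_p = π/0.0400 = 78.5 rad/s.
ω_n = ω_d/√(1−ζ²) = 78.5/√0.596 = 102 rad/s.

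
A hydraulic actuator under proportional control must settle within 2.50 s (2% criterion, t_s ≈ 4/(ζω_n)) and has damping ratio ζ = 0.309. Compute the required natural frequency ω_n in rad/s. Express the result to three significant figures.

ω_n ≈ 5.18 rad/s

Rearranging t_s ≈ 4/(ζω_n) gives ω_n = 4/(ζ·t_s) = 4/(0.309 × 2.50) = 5.18 rad/s.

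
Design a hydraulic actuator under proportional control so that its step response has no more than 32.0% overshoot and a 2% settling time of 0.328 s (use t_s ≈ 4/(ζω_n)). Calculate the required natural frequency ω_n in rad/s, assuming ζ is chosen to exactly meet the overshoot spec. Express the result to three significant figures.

From %OS = 100·exp(−πζ/√(1−ζ²)), invert to get ζ = −ln(OS)/√(π² + ln²(OS)) with OS = 0.320.
−ln 0.320 = 1.139, so ζ = 1.139/√(π² + 1.298) = 0.341.
From t_s ≈ 4/(ζω_n): ω_n = 4/(ζ·t_s) = 4/(0.341·0.328) = 35.8 rad/s.

ω_n ≈ 35.8 rad/s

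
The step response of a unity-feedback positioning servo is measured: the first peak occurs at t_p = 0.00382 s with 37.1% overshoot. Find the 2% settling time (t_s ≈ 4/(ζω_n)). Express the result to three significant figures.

ζ from %OS: ζ = |ln 0.371|/√(π²+ln²0.371) = 0.301.
t_p = π/ω_d ⇒ ω_d = 822 rad/s; then ω_n = ω_d/√(1−ζ²) = 862 rad/s.
t_s ≈ 4/(ζω_n) = 4/(0.301·862) = 0.0154 s.

t_s ≈ 0.0154 s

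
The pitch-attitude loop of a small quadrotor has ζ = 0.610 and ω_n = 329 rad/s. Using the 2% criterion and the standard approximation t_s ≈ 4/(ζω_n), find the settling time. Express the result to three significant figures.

t_s ≈ 4/(ζω_n) = 4/(0.610 × 329) = 0.0199 s.

t_s ≈ 0.0199 s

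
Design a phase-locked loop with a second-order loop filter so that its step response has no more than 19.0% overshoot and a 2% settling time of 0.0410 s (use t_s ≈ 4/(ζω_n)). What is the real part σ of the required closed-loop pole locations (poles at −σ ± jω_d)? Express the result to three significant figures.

σ ≈ 97.6

The settling-time spec alone fixes σ = ζω_n = 4/t_s = 4/0.0410 = 97.6.
(Overshoot then fixes ζ = 0.467 and hence ω_d = σ·√(1−ζ²)/ζ = 185 rad/s.)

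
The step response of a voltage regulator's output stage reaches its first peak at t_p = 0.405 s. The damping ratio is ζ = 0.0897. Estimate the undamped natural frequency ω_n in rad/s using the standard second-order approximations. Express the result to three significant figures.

Peak time t_p = π/ω_d, so ω_d = π/t_p = π/0.405 = 7.76 rad/s.
ω_n = ω_d/√(1−ζ²) = 7.76/√0.992 = 7.79 rad/s.

ω_n ≈ 7.79 rad/s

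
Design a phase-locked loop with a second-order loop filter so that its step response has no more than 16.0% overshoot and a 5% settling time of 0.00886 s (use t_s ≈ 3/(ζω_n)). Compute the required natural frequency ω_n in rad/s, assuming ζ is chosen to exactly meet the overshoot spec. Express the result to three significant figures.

Inverting the overshoot relation: ζ = |ln 0.160|/√(π² + ln²0.160) = 0.504.
From t_s ≈ 3/(ζω_n): ω_n = 3/(ζ·t_s) = 3/(0.504·0.00886) = 672 rad/s.

ω_n ≈ 672 rad/s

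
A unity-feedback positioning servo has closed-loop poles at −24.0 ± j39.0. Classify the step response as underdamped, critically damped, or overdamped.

underdamped

Since the poles form a complex-conjugate pair with nonzero imaginary part, the response is underdamped.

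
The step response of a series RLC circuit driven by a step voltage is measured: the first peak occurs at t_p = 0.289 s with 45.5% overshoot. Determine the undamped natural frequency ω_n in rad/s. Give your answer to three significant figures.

ω_n ≈ 11.2 rad/s

ζ from %OS: ζ = |ln 0.455|/√(π²+ln²0.455) = 0.243.
t_p = π/ω_d ⇒ ω_d = 10.9 rad/s; then ω_n = ω_d/√(1−ζ²) = 11.2 rad/s.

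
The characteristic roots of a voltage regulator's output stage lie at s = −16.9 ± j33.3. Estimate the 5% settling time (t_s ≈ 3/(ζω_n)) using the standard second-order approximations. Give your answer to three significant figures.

For poles at −σ ± jω_d, ζω_n = σ = 16.9, so t_s ≈ 3/σ = 0.178 s.

t_s ≈ 0.178 s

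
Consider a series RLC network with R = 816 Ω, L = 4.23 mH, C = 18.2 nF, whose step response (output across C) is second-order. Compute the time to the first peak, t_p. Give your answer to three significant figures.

For a series RLC circuit (capacitor voltage as output), ω_n = 1/√(LC) = 1/√(4.23 mH · 18.2 nF) = 114000 rad/s.
ζ = (R/2)·√(C/L) = (816/2)·√(18.2 nF/4.23 mH) = 0.846.
The damped frequency ω_d = ω_n√(1−ζ²) = 60700 rad/s. t_p = π/ω_d = 0.0000517 s.

t_p ≈ 0.0000517 s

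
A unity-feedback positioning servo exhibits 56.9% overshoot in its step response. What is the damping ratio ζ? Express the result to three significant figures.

From %OS = 100·exp(−πζ/√(1−ζ²)), invert to get ζ = −ln(OS)/√(π² + ln²(OS)) with OS = 0.569.
−ln 0.569 = 0.5639, so ζ = 0.5639/√(π² + 0.3180) = 0.177.

ζ ≈ 0.177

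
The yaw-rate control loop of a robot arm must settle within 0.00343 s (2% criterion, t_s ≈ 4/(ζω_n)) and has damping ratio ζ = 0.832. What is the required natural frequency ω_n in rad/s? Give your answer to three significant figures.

ω_n ≈ 1400 rad/s

Rearranging t_s ≈ 4/(ζω_n) gives ω_n = 4/(ζ·t_s) = 4/(0.832 × 0.00343) = 1400 rad/s.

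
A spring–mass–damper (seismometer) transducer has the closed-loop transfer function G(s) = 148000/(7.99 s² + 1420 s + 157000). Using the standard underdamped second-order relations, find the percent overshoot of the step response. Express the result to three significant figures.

%OS ≈ 7.62%

Dividing through by 7.99: denominator becomes s² + 177.7 s + 19650.
So ω_n = √19650 = 140 rad/s and ζ = 177.7/(2·140) = 0.634.
%OS = 100 e^{−πζ/√(1−ζ²)} with ζ = 0.634 gives 7.62%.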